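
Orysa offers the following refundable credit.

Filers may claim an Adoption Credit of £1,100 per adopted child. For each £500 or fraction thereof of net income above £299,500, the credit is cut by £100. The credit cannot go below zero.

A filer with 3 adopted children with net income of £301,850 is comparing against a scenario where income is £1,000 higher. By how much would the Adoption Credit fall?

At £301,850 — base = 3 × £1,100 = £3,300. income exceeds £299,500 by £2,350, which is 5 full-or-partial £500 increments; reduction = 5 × £100 = £500, leaving £2,800.
At £302,850 — base = 3 × £1,100 = £3,300. income exceeds £299,500 by £3,350, which is 7 full-or-partial £500 increments; reduction = 7 × £100 = £700, leaving £2,600.
Lost: £2,800 − £2,600 = £200.

£200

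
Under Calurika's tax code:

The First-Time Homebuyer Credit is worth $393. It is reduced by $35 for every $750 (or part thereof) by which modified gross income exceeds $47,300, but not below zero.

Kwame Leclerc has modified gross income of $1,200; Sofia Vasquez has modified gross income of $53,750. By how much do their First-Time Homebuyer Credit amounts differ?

Kwame ($1,200): First-Time Homebuyer Credit: $1,200 is at or below the $47,300 threshold, so the full $393 applies.
Sofia ($53,750): First-Time Homebuyer Credit: income exceeds $47,300 by $6,450, which is 9 full-or-partial $750 increments; reduction = 9 × $35 = $315, leaving $78.
Difference: |$393 − $78| = $315.

$315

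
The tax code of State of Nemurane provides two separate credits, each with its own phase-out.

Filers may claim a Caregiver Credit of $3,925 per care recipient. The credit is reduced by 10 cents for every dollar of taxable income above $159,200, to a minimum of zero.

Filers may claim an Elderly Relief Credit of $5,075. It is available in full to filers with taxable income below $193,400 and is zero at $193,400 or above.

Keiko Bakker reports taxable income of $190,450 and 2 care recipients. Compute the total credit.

Caregiver Credit: base = 2 × $3,925 = $7,850. 10% of the $31,250 excess over $159,200 is $3,125; credit = $7,850 − $3,125 = $4,725.
Elderly Relief Credit: $190,450 is below the $193,400 cutoff, so the full $5,075 applies.
Total: $4,725 + $5,075 = $9,800.

$9,800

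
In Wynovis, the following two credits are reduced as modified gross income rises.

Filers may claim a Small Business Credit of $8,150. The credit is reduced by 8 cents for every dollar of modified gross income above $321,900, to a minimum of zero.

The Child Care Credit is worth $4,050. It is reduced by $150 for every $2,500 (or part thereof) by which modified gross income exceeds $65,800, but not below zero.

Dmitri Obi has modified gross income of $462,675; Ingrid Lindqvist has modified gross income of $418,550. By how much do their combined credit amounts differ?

$418

Dmitri ($462,675): Small Business Credit: 8% of the $140,775 excess over $321,900 is $11,262 ≥ base, so the credit is $0. Child Care Credit: income exceeds $65,800 by $396,875 → 159 increments × $150 = $23,850 ≥ base, so the credit is $0. total $0 + $0 = $0
Ingrid ($418,550): Small Business Credit: 8% of the $96,650 excess over $321,900 is $7,732; credit = $8,150 − $7,732 = $418. Child Care Credit: income exceeds $65,800 by $352,750 → 142 increments × $150 = $21,300 ≥ base, so the credit is $0. total $418 + $0 = $418
Difference: |$0 − $418| = $418.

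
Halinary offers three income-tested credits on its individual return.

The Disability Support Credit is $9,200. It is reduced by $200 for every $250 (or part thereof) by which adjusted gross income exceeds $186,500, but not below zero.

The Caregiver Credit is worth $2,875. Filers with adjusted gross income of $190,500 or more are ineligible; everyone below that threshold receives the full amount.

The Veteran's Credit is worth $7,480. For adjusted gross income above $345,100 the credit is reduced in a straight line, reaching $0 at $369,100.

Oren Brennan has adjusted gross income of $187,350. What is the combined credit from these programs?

$18,755

Disability Support Credit: income exceeds $186,500 by $850, which is 4 full-or-partial $250 increments; reduction = 4 × $200 = $800, leaving $8,400.
Caregiver Credit: $187,350 is below the $190,500 cutoff, so the full $2,875 applies.
Veteran's Credit: $187,350 is at or below the $345,100 threshold, so the full $7,480 applies.
Total: $8,400 + $2,875 + $7,480 = $18,755.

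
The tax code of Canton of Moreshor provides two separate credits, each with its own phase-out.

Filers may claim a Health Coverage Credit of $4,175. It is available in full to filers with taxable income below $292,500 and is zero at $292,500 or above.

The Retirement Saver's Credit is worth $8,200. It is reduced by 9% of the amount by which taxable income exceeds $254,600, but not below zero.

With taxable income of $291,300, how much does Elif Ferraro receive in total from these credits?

$9,072

Health Coverage Credit: $291,300 is below the $292,500 cutoff, so the full $4,175 applies.
Retirement Saver's Credit: 9% of the $36,700 excess over $254,600 is $3,303; credit = $8,200 − $3,303 = $4,897.
Total: $4,175 + $4,897 = $9,072.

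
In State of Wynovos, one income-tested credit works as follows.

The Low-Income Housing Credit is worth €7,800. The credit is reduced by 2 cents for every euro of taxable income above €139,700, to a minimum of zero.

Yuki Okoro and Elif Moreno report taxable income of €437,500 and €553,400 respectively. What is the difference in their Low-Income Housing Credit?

Yuki (€437,500): Low-Income Housing Credit: 2% of the €297,800 excess over €139,700 is €5,956; credit = €7,800 − €5,956 = €1,844.
Elif (€553,400): Low-Income Housing Credit: 2% of the €413,700 excess over €139,700 is €8,274 ≥ base, so the credit is €0.
Difference: |€1,844 − €0| = €1,844.

€1,844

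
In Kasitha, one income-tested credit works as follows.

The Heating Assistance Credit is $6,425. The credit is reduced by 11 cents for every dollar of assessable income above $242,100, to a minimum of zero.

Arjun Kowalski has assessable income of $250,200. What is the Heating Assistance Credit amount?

Heating Assistance Credit: 11% of the $8,100 excess over $242,100 is $891; credit = $6,425 − $891 = $5,534.

$5,534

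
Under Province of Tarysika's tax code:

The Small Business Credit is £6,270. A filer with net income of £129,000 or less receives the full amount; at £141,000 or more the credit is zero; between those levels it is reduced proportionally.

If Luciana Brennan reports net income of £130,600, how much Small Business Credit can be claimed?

Small Business Credit: £130,600 is £1,600 into a £12,000 phase-out range, leaving 10,400/12,000 of the credit: £6,270 × 10,400/12,000 = £5,434.

£5,434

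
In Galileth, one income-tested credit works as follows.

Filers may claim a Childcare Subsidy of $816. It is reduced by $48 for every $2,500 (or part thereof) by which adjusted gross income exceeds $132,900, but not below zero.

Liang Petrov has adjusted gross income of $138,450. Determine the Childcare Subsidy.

$672

Childcare Subsidy: income exceeds $132,900 by $5,550, which is 3 full-or-partial $2,500 increments; reduction = 3 × $48 = $144, leaving $672.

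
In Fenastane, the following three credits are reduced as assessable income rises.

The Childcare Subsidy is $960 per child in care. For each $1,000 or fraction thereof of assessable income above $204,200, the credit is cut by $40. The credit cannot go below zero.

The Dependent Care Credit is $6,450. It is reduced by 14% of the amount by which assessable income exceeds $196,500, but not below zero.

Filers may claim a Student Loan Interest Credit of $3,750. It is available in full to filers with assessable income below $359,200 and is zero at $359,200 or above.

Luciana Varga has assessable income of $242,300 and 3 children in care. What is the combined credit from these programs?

Childcare Subsidy: base = 3 × $960 = $2,880. income exceeds $204,200 by $38,100, which is 39 full-or-partial $1,000 increments; reduction = 39 × $40 = $1,560, leaving $1,320.
Dependent Care Credit: 14% of the $45,800 excess over $196,500 is $6,412; credit = $6,450 − $6,412 = $38.
Student Loan Interest Credit: $242,300 is below the $359,200 cutoff, so the full $3,750 applies.
Total: $1,320 + $38 + $3,750 = $5,108.

$5,108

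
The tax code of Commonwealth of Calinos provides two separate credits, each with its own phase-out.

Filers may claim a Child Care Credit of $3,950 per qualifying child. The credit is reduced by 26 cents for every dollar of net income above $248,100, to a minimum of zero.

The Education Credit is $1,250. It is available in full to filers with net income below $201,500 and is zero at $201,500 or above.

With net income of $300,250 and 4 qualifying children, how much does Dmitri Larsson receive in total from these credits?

$2,241

Child Care Credit: base = 4 × $3,950 = $15,800. 26% of the $52,150 excess over $248,100 is $13,559; credit = $15,800 − $13,559 = $2,241.
Education Credit: $300,250 meets or exceeds the $201,500 cutoff, so the credit is $0.
Total: $2,241 + $0 = $2,241.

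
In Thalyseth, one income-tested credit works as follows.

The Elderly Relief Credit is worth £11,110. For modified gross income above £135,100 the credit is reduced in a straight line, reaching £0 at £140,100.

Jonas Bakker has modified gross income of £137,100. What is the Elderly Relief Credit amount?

£6,666

Elderly Relief Credit: £137,100 is £2,000 into a £5,000 phase-out range, leaving 3,000/5,000 of the credit: £11,110 × 3,000/5,000 = £6,666.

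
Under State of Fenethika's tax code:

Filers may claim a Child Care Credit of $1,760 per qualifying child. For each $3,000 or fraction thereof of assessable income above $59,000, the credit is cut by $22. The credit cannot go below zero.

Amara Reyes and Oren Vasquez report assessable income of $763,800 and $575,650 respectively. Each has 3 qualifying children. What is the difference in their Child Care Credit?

Amara ($763,800): Child Care Credit: base = 3 × $1,760 = $5,280. income exceeds $59,000 by $704,800, which is 235 full-or-partial $3,000 increments; reduction = 235 × $22 = $5,170, leaving $110.
Oren ($575,650): Child Care Credit: base = 3 × $1,760 = $5,280. income exceeds $59,000 by $516,650, which is 173 full-or-partial $3,000 increments; reduction = 173 × $22 = $3,806, leaving $1,474.
Difference: |$110 − $1,474| = $1,364.

$1,364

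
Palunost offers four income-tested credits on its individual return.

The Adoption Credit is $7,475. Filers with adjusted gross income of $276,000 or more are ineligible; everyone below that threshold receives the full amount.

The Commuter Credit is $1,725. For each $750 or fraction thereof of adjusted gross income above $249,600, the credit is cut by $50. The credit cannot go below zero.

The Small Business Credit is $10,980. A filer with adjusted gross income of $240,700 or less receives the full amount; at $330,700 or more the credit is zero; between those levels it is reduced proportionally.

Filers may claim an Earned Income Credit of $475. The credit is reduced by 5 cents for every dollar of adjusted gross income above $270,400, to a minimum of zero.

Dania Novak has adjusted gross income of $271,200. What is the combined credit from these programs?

Adoption Credit: $271,200 is below the $276,000 cutoff, so the full $7,475 applies.
Commuter Credit: income exceeds $249,600 by $21,600, which is 29 full-or-partial $750 increments; reduction = 29 × $50 = $1,450, leaving $275.
Small Business Credit: $271,200 is $30,500 into a $90,000 phase-out range, leaving 59,500/90,000 of the credit: $10,980 × 59,500/90,000 = $7,259.
Earned Income Credit: 5% of the $800 excess over $270,400 is $40; credit = $475 − $40 = $435.
Total: $7,475 + $275 + $7,259 + $435 = $15,444.

$15,444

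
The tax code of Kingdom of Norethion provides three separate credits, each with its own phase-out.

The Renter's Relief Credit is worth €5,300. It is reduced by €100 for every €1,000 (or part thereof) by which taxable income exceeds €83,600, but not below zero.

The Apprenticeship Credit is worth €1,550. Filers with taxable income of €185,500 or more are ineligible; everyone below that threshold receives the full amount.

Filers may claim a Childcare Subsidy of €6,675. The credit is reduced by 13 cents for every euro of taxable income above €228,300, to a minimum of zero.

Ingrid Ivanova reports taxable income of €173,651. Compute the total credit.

Renter's Relief Credit: income exceeds €83,600 by €90,051 → 91 increments × €100 = €9,100 ≥ base, so the credit is €0.
Apprenticeship Credit: €173,651 is below the €185,500 cutoff, so the full €1,550 applies.
Childcare Subsidy: €173,651 is at or below the €228,300 threshold, so the full €6,675 applies.
Total: €0 + €1,550 + €6,675 = €8,225.

€8,225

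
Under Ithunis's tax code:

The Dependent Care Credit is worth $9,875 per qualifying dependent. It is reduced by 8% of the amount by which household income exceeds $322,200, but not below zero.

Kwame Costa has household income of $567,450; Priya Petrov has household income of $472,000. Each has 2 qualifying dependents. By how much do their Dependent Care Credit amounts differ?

Kwame ($567,450): Dependent Care Credit: base = 2 × $9,875 = $19,750. 8% of the $245,250 excess over $322,200 is $19,620; credit = $19,750 − $19,620 = $130.
Priya ($472,000): Dependent Care Credit: base = 2 × $9,875 = $19,750. 8% of the $149,800 excess over $322,200 is $11,984; credit = $19,750 − $11,984 = $7,766.
Difference: |$130 − $7,766| = $7,636.

$7,636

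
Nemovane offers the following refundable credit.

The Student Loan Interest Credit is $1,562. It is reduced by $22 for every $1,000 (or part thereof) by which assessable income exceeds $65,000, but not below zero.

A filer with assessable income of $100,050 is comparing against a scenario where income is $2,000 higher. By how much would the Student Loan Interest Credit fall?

$44

At $100,050 — income exceeds $65,000 by $35,050, which is 36 full-or-partial $1,000 increments; reduction = 36 × $22 = $792, leaving $770.
At $102,050 — income exceeds $65,000 by $37,050, which is 38 full-or-partial $1,000 increments; reduction = 38 × $22 = $836, leaving $726.
Lost: $770 − $726 = $44.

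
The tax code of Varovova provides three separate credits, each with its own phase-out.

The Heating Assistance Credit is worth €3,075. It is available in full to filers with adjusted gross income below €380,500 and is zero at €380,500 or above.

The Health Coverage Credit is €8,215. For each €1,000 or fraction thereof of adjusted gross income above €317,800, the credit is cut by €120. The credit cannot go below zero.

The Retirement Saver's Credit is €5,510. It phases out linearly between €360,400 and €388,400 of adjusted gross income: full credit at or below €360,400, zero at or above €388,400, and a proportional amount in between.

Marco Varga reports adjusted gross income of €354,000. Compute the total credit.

€12,360

Heating Assistance Credit: €354,000 is below the €380,500 cutoff, so the full €3,075 applies.
Health Coverage Credit: income exceeds €317,800 by €36,200, which is 37 full-or-partial €1,000 increments; reduction = 37 × €120 = €4,440, leaving €3,775.
Retirement Saver's Credit: €354,000 is at or below the €360,400 threshold, so the full €5,510 applies.
Total: €3,075 + €3,775 + €5,510 = €12,360.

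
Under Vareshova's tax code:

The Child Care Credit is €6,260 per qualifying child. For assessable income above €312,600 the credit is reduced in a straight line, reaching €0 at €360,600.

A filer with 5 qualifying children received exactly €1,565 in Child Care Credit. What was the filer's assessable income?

€358,200

Full credit = 5 × €6,260 = €31,300.
€1,565 is 1,565/31,300 of the full €31,300, so 29,735/31,300 of the €48,000 range has been used: income = €312,600 + €48,000 × 29,735/31,300 = €358,200.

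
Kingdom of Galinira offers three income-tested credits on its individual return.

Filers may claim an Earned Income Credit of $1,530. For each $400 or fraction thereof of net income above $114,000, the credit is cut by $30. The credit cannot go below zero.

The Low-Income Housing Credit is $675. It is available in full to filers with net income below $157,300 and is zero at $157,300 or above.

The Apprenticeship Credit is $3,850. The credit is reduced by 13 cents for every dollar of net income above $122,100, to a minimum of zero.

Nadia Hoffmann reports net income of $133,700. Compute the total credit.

Earned Income Credit: income exceeds $114,000 by $19,700, which is 50 full-or-partial $400 increments; reduction = 50 × $30 = $1,500, leaving $30.
Low-Income Housing Credit: $133,700 is below the $157,300 cutoff, so the full $675 applies.
Apprenticeship Credit: 13% of the $11,600 excess over $122,100 is $1,508; credit = $3,850 − $1,508 = $2,342.
Total: $30 + $675 + $2,342 = $3,047.

$3,047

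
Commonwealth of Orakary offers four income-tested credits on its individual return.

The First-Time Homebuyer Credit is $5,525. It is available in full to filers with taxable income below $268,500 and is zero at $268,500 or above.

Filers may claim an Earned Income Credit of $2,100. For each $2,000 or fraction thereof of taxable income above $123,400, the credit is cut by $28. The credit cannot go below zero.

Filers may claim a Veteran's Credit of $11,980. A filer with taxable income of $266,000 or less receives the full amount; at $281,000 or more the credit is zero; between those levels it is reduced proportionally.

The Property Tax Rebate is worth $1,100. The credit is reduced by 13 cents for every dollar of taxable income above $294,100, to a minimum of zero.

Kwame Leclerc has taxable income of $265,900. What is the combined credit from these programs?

First-Time Homebuyer Credit: $265,900 is below the $268,500 cutoff, so the full $5,525 applies.
Earned Income Credit: income exceeds $123,400 by $142,500, which is 72 full-or-partial $2,000 increments; reduction = 72 × $28 = $2,016, leaving $84.
Veteran's Credit: $265,900 is at or below the $266,000 threshold, so the full $11,980 applies.
Property Tax Rebate: $265,900 is at or below the $294,100 threshold, so the full $1,100 applies.
Total: $5,525 + $84 + $11,980 + $1,100 = $18,689.

$18,689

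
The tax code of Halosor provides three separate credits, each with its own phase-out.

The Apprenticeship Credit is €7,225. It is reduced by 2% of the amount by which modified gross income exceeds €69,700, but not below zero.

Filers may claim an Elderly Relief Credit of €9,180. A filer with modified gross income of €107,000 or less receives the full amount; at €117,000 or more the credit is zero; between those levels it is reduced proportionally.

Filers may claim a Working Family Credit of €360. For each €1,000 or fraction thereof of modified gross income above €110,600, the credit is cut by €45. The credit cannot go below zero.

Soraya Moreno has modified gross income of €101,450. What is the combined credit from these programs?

Apprenticeship Credit: 2% of the €31,750 excess over €69,700 is €635; credit = €7,225 − €635 = €6,590.
Elderly Relief Credit: €101,450 is at or below the €107,000 threshold, so the full €9,180 applies.
Working Family Credit: €101,450 is at or below the €110,600 threshold, so the full €360 applies.
Total: €6,590 + €9,180 + €360 = €16,130.

€16,130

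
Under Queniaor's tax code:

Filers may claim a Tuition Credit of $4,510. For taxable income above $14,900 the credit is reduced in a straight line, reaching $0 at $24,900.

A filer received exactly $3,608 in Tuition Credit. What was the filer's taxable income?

$16,900

$3,608 is 3,608/4,510 of the full $4,510, so 902/4,510 of the $10,000 range has been used: income = $14,900 + $10,000 × 902/4,510 = $16,900.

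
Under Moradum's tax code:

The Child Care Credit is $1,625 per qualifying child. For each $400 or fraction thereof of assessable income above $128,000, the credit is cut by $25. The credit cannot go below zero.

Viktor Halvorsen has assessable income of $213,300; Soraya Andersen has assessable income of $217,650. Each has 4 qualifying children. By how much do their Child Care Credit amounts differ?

Viktor ($213,300): Child Care Credit: base = 4 × $1,625 = $6,500. income exceeds $128,000 by $85,300, which is 214 full-or-partial $400 increments; reduction = 214 × $25 = $5,350, leaving $1,150.
Soraya ($217,650): Child Care Credit: base = 4 × $1,625 = $6,500. income exceeds $128,000 by $89,650, which is 225 full-or-partial $400 increments; reduction = 225 × $25 = $5,625, leaving $875.
Difference: |$1,150 − $875| = $275.

$275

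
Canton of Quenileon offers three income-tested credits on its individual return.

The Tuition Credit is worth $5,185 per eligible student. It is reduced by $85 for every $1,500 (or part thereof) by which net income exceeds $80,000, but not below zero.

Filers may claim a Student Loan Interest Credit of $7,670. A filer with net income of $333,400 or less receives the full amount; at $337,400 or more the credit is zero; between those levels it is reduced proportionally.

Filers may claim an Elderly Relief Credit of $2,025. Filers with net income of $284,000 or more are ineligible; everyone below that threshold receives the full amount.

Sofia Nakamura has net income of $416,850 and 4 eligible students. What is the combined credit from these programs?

Tuition Credit: base = 4 × $5,185 = $20,740. income exceeds $80,000 by $336,850, which is 225 full-or-partial $1,500 increments; reduction = 225 × $85 = $19,125, leaving $1,615.
Student Loan Interest Credit: $416,850 is at or above $337,400, so the credit is $0.
Elderly Relief Credit: $416,850 meets or exceeds the $284,000 cutoff, so the credit is $0.
Total: $1,615 + $0 + $0 = $1,615.

$1,615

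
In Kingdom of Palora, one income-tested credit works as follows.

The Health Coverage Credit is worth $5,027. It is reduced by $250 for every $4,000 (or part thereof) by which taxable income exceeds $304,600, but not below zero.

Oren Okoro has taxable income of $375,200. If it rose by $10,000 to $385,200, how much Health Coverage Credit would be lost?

At $375,200 — income exceeds $304,600 by $70,600, which is 18 full-or-partial $4,000 increments; reduction = 18 × $250 = $4,500, leaving $527.
At $385,200 — income exceeds $304,600 by $80,600 → 21 increments × $250 = $5,250 ≥ base, so the credit is $0.
Lost: $527 − $0 = $527.

$527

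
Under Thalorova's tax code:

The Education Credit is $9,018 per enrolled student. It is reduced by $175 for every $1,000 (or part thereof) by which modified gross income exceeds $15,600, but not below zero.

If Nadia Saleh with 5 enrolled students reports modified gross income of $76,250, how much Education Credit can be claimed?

$34,415

Education Credit: base = 5 × $9,018 = $45,090. income exceeds $15,600 by $60,650, which is 61 full-or-partial $1,000 increments; reduction = 61 × $175 = $10,675, leaving $34,415.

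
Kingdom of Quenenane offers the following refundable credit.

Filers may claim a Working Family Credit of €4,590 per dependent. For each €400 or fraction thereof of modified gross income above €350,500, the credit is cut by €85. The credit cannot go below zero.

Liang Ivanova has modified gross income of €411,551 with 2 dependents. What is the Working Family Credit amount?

€0

Working Family Credit: base = 2 × €4,590 = €9,180. income exceeds €350,500 by €61,051 → 153 increments × €85 = €13,005 ≥ base, so the credit is €0.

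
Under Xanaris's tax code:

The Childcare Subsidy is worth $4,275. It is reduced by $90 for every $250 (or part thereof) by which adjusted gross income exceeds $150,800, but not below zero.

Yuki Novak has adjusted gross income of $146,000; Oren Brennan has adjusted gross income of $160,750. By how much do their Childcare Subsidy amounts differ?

Yuki ($146,000): Childcare Subsidy: $146,000 is at or below the $150,800 threshold, so the full $4,275 applies.
Oren ($160,750): Childcare Subsidy: income exceeds $150,800 by $9,950, which is 40 full-or-partial $250 increments; reduction = 40 × $90 = $3,600, leaving $675.
Difference: |$4,275 − $675| = $3,600.

$3,600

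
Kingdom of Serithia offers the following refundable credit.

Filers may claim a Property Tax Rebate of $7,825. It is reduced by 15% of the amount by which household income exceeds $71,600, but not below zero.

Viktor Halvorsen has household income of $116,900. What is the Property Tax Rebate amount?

Property Tax Rebate: 15% of the $45,300 excess over $71,600 is $6,795; credit = $7,825 − $6,795 = $1,030.

$1,030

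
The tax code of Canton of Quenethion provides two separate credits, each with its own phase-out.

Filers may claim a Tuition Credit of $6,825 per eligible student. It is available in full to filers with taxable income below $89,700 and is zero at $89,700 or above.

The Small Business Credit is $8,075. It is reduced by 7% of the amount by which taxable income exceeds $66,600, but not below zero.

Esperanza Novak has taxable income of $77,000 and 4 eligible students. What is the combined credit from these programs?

$34,647

Tuition Credit: base = 4 × $6,825 = $27,300. $77,000 is below the $89,700 cutoff, so the full $27,300 applies.
Small Business Credit: 7% of the $10,400 excess over $66,600 is $728; credit = $8,075 − $728 = $7,347.
Total: $27,300 + $7,347 = $34,647.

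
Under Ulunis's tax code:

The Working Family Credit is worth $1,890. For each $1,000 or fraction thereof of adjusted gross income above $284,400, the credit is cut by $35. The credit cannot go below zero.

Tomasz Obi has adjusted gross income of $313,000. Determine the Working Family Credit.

Working Family Credit: income exceeds $284,400 by $28,600, which is 29 full-or-partial $1,000 increments; reduction = 29 × $35 = $1,015, leaving $875.

$875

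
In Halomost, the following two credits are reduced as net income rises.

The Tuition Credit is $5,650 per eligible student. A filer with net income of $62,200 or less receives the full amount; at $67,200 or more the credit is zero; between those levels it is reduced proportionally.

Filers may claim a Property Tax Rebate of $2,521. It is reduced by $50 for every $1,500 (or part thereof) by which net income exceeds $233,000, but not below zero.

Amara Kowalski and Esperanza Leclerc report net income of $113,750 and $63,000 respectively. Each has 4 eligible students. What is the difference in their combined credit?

$18,984

Amara ($113,750): Tuition Credit: base = 4 × $5,650 = $22,600. $113,750 is at or above $67,200, so the credit is $0. Property Tax Rebate: $113,750 is at or below the $233,000 threshold, so the full $2,521 applies. total $0 + $2,521 = $2,521
Esperanza ($63,000): Tuition Credit: base = 4 × $5,650 = $22,600. $63,000 is $800 into a $5,000 phase-out range, leaving 4,200/5,000 of the credit: $22,600 × 4,200/5,000 = $18,984. Property Tax Rebate: $63,000 is at or below the $233,000 threshold, so the full $2,521 applies. total $18,984 + $2,521 = $21,505
Difference: |$2,521 − $21,505| = $18,984.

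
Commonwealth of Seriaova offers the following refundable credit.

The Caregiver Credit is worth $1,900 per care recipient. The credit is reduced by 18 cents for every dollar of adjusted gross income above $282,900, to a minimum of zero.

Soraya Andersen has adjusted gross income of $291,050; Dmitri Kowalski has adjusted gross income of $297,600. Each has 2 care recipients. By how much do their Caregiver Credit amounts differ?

$1,179

Soraya ($291,050): Caregiver Credit: base = 2 × $1,900 = $3,800. 18% of the $8,150 excess over $282,900 is $1,467; credit = $3,800 − $1,467 = $2,333.
Dmitri ($297,600): Caregiver Credit: base = 2 × $1,900 = $3,800. 18% of the $14,700 excess over $282,900 is $2,646; credit = $3,800 − $2,646 = $1,154.
Difference: |$2,333 − $1,154| = $1,179.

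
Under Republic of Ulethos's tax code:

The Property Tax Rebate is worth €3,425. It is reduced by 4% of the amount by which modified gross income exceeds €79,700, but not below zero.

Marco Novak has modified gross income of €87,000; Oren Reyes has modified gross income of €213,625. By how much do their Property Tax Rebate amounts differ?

Marco (€87,000): Property Tax Rebate: 4% of the €7,300 excess over €79,700 is €292; credit = €3,425 − €292 = €3,133.
Oren (€213,625): Property Tax Rebate: 4% of the €133,925 excess over €79,700 is €5,357 ≥ base, so the credit is €0.
Difference: |€3,133 − €0| = €3,133.

€3,133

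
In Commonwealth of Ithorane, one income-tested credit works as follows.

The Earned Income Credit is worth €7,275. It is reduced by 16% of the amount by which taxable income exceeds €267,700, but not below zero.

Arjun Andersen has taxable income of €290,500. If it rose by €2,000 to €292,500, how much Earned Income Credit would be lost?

€320

At €290,500 — 16% of the €22,800 excess over €267,700 is €3,648; credit = €7,275 − €3,648 = €3,627.
At €292,500 — 16% of the €24,800 excess over €267,700 is €3,968; credit = €7,275 − €3,968 = €3,307.
Lost: €3,627 − €3,307 = €320.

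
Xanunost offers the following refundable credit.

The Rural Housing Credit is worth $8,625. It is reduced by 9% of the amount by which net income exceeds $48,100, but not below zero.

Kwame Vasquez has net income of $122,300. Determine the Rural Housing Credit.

Rural Housing Credit: 9% of the $74,200 excess over $48,100 is $6,678; credit = $8,625 − $6,678 = $1,947.

$1,947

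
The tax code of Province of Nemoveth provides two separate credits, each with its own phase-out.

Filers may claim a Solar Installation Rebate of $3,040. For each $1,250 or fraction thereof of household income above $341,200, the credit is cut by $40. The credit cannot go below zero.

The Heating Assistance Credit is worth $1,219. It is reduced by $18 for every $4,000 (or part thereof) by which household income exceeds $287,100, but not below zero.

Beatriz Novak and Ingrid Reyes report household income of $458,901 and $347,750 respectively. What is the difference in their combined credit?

Beatriz ($458,901): Solar Installation Rebate: income exceeds $341,200 by $117,701 → 95 increments × $40 = $3,800 ≥ base, so the credit is $0. Heating Assistance Credit: income exceeds $287,100 by $171,801, which is 43 full-or-partial $4,000 increments; reduction = 43 × $18 = $774, leaving $445. total $0 + $445 = $445
Ingrid ($347,750): Solar Installation Rebate: income exceeds $341,200 by $6,550, which is 6 full-or-partial $1,250 increments; reduction = 6 × $40 = $240, leaving $2,800. Heating Assistance Credit: income exceeds $287,100 by $60,650, which is 16 full-or-partial $4,000 increments; reduction = 16 × $18 = $288, leaving $931. total $2,800 + $931 = $3,731
Difference: |$445 − $3,731| = $3,286.

$3,286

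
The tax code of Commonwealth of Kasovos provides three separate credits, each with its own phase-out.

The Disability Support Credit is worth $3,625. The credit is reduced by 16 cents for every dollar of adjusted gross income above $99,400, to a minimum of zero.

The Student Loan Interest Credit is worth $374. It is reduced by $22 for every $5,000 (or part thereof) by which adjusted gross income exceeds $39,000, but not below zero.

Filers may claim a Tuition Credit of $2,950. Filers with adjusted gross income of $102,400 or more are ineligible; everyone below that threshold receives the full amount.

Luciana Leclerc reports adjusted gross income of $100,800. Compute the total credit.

$6,439

Disability Support Credit: 16% of the $1,400 excess over $99,400 is $224; credit = $3,625 − $224 = $3,401.
Student Loan Interest Credit: income exceeds $39,000 by $61,800, which is 13 full-or-partial $5,000 increments; reduction = 13 × $22 = $286, leaving $88.
Tuition Credit: $100,800 is below the $102,400 cutoff, so the full $2,950 applies.
Total: $3,401 + $88 + $2,950 = $6,439.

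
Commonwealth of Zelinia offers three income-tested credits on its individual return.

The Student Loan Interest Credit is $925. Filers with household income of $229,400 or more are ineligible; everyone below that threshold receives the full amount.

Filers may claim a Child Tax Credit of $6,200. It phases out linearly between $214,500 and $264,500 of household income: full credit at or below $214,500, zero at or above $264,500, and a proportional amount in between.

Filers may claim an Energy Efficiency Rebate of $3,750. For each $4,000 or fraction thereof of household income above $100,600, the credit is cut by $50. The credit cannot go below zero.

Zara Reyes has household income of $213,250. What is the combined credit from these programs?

$9,425

Student Loan Interest Credit: $213,250 is below the $229,400 cutoff, so the full $925 applies.
Child Tax Credit: $213,250 is at or below the $214,500 threshold, so the full $6,200 applies.
Energy Efficiency Rebate: income exceeds $100,600 by $112,650, which is 29 full-or-partial $4,000 increments; reduction = 29 × $50 = $1,450, leaving $2,300.
Total: $925 + $6,200 + $2,300 = $9,425.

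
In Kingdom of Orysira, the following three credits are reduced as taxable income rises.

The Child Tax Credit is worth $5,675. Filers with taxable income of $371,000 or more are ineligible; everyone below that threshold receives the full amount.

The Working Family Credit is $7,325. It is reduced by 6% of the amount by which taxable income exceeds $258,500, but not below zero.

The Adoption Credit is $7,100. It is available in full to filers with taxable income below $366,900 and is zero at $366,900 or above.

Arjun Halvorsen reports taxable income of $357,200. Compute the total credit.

$14,178

Child Tax Credit: $357,200 is below the $371,000 cutoff, so the full $5,675 applies.
Working Family Credit: 6% of the $98,700 excess over $258,500 is $5,922; credit = $7,325 − $5,922 = $1,403.
Adoption Credit: $357,200 is below the $366,900 cutoff, so the full $7,100 applies.
Total: $5,675 + $1,403 + $7,100 = $14,178.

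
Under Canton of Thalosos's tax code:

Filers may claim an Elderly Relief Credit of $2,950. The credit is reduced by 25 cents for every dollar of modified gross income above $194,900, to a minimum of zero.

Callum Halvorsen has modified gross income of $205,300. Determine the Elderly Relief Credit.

$350

Elderly Relief Credit: 25% of the $10,400 excess over $194,900 is $2,600; credit = $2,950 − $2,600 = $350.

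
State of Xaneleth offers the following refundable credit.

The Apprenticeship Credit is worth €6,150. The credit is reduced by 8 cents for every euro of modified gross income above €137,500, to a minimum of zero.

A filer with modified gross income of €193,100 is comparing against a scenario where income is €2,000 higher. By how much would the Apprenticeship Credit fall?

At €193,100 — 8% of the €55,600 excess over €137,500 is €4,448; credit = €6,150 − €4,448 = €1,702.
At €195,100 — 8% of the €57,600 excess over €137,500 is €4,608; credit = €6,150 − €4,608 = €1,542.
Lost: €1,702 − €1,542 = €160.

€160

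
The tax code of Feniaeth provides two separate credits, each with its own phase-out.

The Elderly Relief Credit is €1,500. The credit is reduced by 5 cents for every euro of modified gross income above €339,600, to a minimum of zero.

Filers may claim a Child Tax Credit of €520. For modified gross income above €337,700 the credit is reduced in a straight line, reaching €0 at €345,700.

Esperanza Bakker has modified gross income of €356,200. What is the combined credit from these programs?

Elderly Relief Credit: 5% of the €16,600 excess over €339,600 is €830; credit = €1,500 − €830 = €670.
Child Tax Credit: €356,200 is at or above €345,700, so the credit is €0.
Total: €670 + €0 = €670.

€670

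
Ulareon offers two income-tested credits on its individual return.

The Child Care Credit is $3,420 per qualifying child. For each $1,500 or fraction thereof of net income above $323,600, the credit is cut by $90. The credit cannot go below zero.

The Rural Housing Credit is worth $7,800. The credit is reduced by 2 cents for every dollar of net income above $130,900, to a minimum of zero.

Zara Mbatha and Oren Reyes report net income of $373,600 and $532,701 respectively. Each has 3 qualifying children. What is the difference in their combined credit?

$10,146

Zara ($373,600): Child Care Credit: base = 3 × $3,420 = $10,260. income exceeds $323,600 by $50,000, which is 34 full-or-partial $1,500 increments; reduction = 34 × $90 = $3,060, leaving $7,200. Rural Housing Credit: 2% of the $242,700 excess over $130,900 is $4,854; credit = $7,800 − $4,854 = $2,946. total $7,200 + $2,946 = $10,146
Oren ($532,701): Child Care Credit: base = 3 × $3,420 = $10,260. income exceeds $323,600 by $209,101 → 140 increments × $90 = $12,600 ≥ base, so the credit is $0. Rural Housing Credit: 2% of the $401,801 excess over $130,900 is $8,036.02 ≥ base, so the credit is $0. total $0 + $0 = $0
Difference: |$10,146 − $0| = $10,146.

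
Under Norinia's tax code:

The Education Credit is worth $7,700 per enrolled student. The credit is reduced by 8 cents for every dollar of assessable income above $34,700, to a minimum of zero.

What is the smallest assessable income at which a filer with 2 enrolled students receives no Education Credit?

Full credit = 2 × $7,700 = $15,400.
The credit falls by 8% of each dollar above $34,700, so it reaches zero when the excess is $15,400 / 8% = $192,500: income = $34,700 + $192,500 = $227,200.

$227,200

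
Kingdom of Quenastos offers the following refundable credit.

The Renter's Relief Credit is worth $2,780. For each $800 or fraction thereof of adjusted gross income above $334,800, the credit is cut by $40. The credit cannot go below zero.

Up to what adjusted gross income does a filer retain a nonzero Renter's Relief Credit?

After 69 increments the reduction is 69 × $40 = $2,760, leaving $20; one more increment wipes it out. Increment 69 ends at excess 69 × $800 = $55,200, so the highest qualifying income is $334,800 + $55,200 = $390,000.

$390,000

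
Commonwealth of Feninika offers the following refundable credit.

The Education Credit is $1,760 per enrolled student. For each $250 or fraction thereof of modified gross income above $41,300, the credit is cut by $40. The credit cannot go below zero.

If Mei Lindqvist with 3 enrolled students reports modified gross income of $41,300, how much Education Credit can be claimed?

Education Credit: base = 3 × $1,760 = $5,280. $41,300 is at or below the $41,300 threshold, so the full $5,280 applies.

$5,280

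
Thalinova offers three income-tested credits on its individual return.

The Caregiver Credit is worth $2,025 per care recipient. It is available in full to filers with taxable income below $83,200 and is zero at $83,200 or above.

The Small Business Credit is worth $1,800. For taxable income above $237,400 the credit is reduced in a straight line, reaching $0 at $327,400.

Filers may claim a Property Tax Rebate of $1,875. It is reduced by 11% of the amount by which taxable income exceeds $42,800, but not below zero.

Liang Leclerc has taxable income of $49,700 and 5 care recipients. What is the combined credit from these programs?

$13,041

Caregiver Credit: base = 5 × $2,025 = $10,125. $49,700 is below the $83,200 cutoff, so the full $10,125 applies.
Small Business Credit: $49,700 is at or below the $237,400 threshold, so the full $1,800 applies.
Property Tax Rebate: 11% of the $6,900 excess over $42,800 is $759; credit = $1,875 − $759 = $1,116.
Total: $10,125 + $1,800 + $1,116 = $13,041.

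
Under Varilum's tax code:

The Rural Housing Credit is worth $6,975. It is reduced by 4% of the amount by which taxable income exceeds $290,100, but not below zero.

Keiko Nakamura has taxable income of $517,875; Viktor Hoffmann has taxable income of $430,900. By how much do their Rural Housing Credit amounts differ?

$1,343

Keiko ($517,875): Rural Housing Credit: 4% of the $227,775 excess over $290,100 is $9,111 ≥ base, so the credit is $0.
Viktor ($430,900): Rural Housing Credit: 4% of the $140,800 excess over $290,100 is $5,632; credit = $6,975 − $5,632 = $1,343.
Difference: |$0 − $1,343| = $1,343.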